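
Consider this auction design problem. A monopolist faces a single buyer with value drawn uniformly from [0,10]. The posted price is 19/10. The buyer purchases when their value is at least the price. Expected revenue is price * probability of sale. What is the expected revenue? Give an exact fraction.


Step 1: Posted price r = 19/10, value support [0,10]
Step 2: P(v >= r) = (10 - 19/10)/10 = 81/100
Step 3: Expected revenue = r * P(v >= r) = 19/10 * 81/100
Step 4: Revenue = 1539/1000

1539/1000


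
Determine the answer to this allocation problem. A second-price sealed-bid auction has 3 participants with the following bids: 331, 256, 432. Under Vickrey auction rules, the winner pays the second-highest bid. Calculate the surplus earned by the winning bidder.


Step 1: Sort bids in descending order: 432, 331, 256
Step 2: The winning bid is the highest: 432
Step 3: The payment equals the second-highest bid: 331
Step 4: Surplus = winner's bid - payment = 432 - 331 = 101

101


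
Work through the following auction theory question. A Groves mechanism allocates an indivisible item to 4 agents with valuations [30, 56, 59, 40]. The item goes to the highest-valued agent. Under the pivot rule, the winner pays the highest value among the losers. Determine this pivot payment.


Step 1: The efficient winner is agent 2 with value 59
Step 2: Other agents' values: [30, 56, 40]
Step 3: Pivot payment = max(others) = 56
Step 4: The winner pays 56

56


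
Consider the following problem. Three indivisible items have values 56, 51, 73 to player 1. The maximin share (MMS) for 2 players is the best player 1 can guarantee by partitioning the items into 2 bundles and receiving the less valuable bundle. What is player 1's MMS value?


Step 1: Item values = 56, 51, 73
Step 2: Enumerate all 2-bundle partitions and take the smaller bundle:
  Partition 1: {56} vs {51,73} -> bundles 56, 124; min = 56
  Partition 2: {51} vs {56,73} -> bundles 51, 129; min = 51
  Partition 3: {73} vs {56,51} -> bundles 73, 107; min = 73
Step 3: MMS = max(56, 51, 73) = 73

73


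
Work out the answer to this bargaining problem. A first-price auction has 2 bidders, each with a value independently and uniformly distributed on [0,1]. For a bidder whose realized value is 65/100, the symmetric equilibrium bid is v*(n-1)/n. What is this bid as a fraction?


Step 1: The symmetric BNE bidding function is b(v) = v * (n-1) / n
Step 2: Substitute v = 13/20 and n = 2
Step 3: b = 13/20 * 1/2
Step 4: b = 13/40

13/40


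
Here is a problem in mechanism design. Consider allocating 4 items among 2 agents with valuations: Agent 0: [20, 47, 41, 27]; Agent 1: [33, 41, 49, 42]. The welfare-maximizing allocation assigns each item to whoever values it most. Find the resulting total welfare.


Step 1: For each item, find the maximum value among all agents.
Step 2: Item 0 -> Agent 1 (value 33)
Step 3: Item 1 -> Agent 0 (value 47)
Step 4: Item 2 -> Agent 1 (value 49)
Step 5: Item 3 -> Agent 1 (value 42)
Step 6: Total welfare = 33 + 47 + 49 + 42 = 171

171


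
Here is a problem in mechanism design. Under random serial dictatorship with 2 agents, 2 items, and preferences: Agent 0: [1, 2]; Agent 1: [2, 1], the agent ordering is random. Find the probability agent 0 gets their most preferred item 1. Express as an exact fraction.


Step 1: Agent 0 wants item 1
Step 2: There are 2 possible orderings of agents
Step 3: In 2 orderings, agent 0 gets item 1
Step 4: Probability = 2/2 = 1

1


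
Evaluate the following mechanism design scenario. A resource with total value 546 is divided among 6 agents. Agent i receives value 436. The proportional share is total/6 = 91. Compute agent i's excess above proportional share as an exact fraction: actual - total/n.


Step 1: Proportional share = 546/6 = 91
Step 2: Agent's actual allocation = 436
Step 3: Excess = 436 - 91 = 345

345


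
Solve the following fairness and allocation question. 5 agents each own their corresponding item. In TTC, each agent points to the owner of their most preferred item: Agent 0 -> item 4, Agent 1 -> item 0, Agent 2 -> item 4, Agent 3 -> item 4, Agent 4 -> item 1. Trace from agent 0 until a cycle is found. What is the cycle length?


Step 1: Trace the pointer graph from agent 0: 0 -> 4 -> 1 -> 0
Step 2: A cycle is detected when we revisit agent 0
Step 3: The cycle is: 0 -> 4 -> 1 -> 0
Step 4: Cycle length = 3

3


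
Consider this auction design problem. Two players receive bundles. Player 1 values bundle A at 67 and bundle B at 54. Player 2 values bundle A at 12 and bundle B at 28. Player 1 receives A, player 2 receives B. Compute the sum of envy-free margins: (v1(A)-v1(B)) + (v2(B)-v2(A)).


Step 1: Player 1's margin = v1(A) - v1(B) = 67 - 54 = 13
Step 2: Player 2's margin = v2(B) - v2(A) = 28 - 12 = 16
Step 3: Total margin = 13 + 16 = 29

29


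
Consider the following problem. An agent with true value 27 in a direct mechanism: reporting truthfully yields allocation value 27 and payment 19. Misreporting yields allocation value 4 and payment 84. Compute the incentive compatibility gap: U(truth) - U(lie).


Step 1: U(truth) = value - payment = 27 - 19 = 8
Step 2: U(lie) = allocation - payment = 4 - 84 = -80
Step 3: IC gap = 8 - (-80) = 88

88


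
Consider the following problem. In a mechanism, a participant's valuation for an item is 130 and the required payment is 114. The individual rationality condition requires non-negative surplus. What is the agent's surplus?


Step 1: Surplus = value - payment = 130 - 114 = 16
Step 2: IR is satisfied (surplus >= 0)

16


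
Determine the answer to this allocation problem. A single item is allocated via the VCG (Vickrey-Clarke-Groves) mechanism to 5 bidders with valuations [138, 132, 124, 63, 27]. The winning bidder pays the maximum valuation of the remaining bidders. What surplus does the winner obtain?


Step 1: The winner is the agent with the highest value: agent 0 with value 138
Step 2: Values of other agents: [132, 124, 63, 27]
Step 3: VCG payment = max of others' values = 132
Step 4: Surplus = 138 - 132 = 6

6


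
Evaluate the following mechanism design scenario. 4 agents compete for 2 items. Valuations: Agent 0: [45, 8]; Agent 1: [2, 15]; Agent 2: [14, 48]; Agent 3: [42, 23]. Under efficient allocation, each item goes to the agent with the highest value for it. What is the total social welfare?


Step 1: For each item, find the maximum value among all agents.
Step 2: Item 0 -> Agent 0 (value 45)
Step 3: Item 1 -> Agent 2 (value 48)
Step 4: Total welfare = 45 + 48 = 93

93


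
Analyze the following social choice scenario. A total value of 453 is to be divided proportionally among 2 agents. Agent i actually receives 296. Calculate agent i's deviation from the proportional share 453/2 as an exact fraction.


Step 1: Proportional share = 453/2
Step 2: Agent's actual allocation = 296
Step 3: Excess = 296 - 453/2 = 139/2

139/2


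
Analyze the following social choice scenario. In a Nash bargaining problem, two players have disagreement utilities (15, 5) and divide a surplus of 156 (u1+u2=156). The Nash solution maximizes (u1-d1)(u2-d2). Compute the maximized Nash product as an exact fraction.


Step 1: The Nash solution splits surplus symmetrically above the disagreement point
Step 2: u1 = (total + d1 - d2)/2 = (156 + 15 - 5)/2 = 83
Step 3: u2 = (total - d1 + d2)/2 = (156 - 15 + 5)/2 = 73
Step 4: Nash product = (83 - 15) * (73 - 5)
Step 5: = 68 * 68 = 4624

4624


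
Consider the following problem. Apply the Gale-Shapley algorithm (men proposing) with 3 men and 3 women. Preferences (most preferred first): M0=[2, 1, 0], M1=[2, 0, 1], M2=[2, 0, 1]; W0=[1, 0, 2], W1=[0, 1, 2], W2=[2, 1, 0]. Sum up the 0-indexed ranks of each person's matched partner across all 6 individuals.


Step 1: Run Gale-Shapley (men propose, women hold best offer):
  M0 proposes to W2; she accepts
  M1 proposes to W2; she switches from M0
  M2 proposes to W2; she switches from M1
  M0 proposes to W1; she accepts
  M1 proposes to W0; she accepts
Step 2: Final matching: W0-M1, W1-M0, W2-M2
Step 3: 0-indexed ranks (man's rank of his match, then woman's): 1 + 0 + 1 + 0 + 0 + 0
Step 4: Total rank sum = 2

2


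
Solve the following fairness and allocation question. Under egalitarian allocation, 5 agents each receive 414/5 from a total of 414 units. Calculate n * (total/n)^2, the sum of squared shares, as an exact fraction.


Step 1: Each agent's share = 414/5
Step 2: Square of each share = (414/5)^2 = 171396/25
Step 3: Sum of squares = 5 * 171396/25 = 171396/5

171396/5


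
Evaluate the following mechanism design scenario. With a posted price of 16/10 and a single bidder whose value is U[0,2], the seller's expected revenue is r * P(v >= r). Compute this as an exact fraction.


Step 1: Posted price r = 8/5, value support [0,2]
Step 2: P(v >= r) = (2 - 8/5)/2 = 1/5
Step 3: Expected revenue = r * P(v >= r) = 8/5 * 1/5
Step 4: Revenue = 8/25

8/25


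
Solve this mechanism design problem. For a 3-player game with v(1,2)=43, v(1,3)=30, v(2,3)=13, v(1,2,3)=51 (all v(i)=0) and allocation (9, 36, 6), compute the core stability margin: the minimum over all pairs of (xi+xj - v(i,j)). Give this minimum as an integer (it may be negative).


Step 1: Slack for coalition (1,2): x1+x2 - v12 = 45 - 43 = 2
Step 2: Slack for coalition (1,3): x1+x3 - v13 = 15 - 30 = -15
Step 3: Slack for coalition (2,3): x2+x3 - v23 = 42 - 13 = 29
Step 4: Minimum slack = min(2, -15, 29) = -15, attained by (1,3); coalition (1,3) can block (slack < 0), so the allocation is not in the core

-15


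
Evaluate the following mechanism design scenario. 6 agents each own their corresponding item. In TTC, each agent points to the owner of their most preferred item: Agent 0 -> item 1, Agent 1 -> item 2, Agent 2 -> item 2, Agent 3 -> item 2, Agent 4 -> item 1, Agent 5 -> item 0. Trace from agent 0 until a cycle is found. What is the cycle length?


Step 1: Trace the pointer graph from agent 0: 0 -> 1 -> 2 -> 2
Step 2: A cycle is detected when we revisit agent 2
Step 3: The cycle is: 2 -> 2
Step 4: Cycle length = 1

1


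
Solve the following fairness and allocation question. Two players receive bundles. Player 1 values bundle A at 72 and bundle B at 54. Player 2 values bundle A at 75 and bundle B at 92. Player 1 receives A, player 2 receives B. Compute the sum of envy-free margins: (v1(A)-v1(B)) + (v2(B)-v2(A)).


Step 1: Player 1's margin = v1(A) - v1(B) = 72 - 54 = 18
Step 2: Player 2's margin = v2(B) - v2(A) = 92 - 75 = 17
Step 3: Total margin = 18 + 17 = 35

35


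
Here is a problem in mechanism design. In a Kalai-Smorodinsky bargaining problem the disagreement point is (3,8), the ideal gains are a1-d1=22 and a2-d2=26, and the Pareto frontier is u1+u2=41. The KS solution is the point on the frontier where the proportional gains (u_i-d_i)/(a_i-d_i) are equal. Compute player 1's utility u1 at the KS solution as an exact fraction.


Step 1: At the KS point, (u1-d1)/r1 = (u2-d2)/r2 = t and u1+u2 = 41
Step 2: u1 = d1 + r1*t and u2 = d2 + r2*t, so (d1 + r1*t) + (d2 + r2*t) = 41
Step 3: t = (41 - 3 - 8)/(22 + 26) = 30/48 = 5/8
Step 4: u1 = d1 + r1*t = 3 + 22 * 5/8 = 67/4
Step 5: (Check: u2 = d2 + r2*t = 97/4; u1+u2 = 67/4 + 97/4 = 41, on the frontier.)

67/4


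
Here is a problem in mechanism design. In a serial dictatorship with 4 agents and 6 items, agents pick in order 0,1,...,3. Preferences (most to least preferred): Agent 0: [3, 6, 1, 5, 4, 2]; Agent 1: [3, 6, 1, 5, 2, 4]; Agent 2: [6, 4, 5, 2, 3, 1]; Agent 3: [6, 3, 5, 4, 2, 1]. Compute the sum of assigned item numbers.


Step 1: Agent 0 picks item 3
Step 2: Agent 1 picks item 6
Step 3: Agent 2 picks item 4
Step 4: Agent 3 picks item 5
Step 5: Sum = 3 + 6 + 4 + 5 = 18

18


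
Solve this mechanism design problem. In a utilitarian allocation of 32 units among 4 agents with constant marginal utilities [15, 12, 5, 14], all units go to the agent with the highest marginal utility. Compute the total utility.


Step 1: The marginal utilities are [15, 12, 5, 14]
Step 2: The highest marginal utility is 15
Step 3: All 32 units go to that agent
Step 4: Total utility = 15 * 32 = 480

480


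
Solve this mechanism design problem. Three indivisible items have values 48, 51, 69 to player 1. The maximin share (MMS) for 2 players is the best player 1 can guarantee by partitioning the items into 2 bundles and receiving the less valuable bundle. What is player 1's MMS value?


Step 1: Item values = 48, 51, 69
Step 2: Enumerate all 2-bundle partitions and take the smaller bundle:
  Partition 1: {48} vs {51,69} -> bundles 48, 120; min = 48
  Partition 2: {51} vs {48,69} -> bundles 51, 117; min = 51
  Partition 3: {69} vs {48,51} -> bundles 69, 99; min = 69
Step 3: MMS = max(48, 51, 69) = 69

69


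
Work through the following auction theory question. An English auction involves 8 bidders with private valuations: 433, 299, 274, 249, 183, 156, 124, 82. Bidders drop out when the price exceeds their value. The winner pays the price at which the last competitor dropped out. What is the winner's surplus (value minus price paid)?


Step 1: Identify the highest value: 433
Step 2: Identify the second-highest value: 299
Step 3: The final price = second-highest value = 299
Step 4: Surplus = 433 - 299 = 134

134


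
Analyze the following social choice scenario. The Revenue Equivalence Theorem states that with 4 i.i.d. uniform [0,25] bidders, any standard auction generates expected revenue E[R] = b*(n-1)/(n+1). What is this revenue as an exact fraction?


Step 1: By Revenue Equivalence, expected revenue = b*(n-1)/(n+1)
Step 2: Substituting n = 4, b = 25
Step 3: Revenue = 25*(4-1)/(4+1) = 25*3/5
Step 4: Revenue = 75/5 = 15

15


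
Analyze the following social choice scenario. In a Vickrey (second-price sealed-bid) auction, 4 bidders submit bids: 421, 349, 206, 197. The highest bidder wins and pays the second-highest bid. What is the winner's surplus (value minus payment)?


Step 1: Sort bids in descending order: 421, 349, 206, 197
Step 2: The winning bid is the highest: 421
Step 3: The payment equals the second-highest bid: 349
Step 4: Surplus = winner's bid - payment = 421 - 349 = 72

72


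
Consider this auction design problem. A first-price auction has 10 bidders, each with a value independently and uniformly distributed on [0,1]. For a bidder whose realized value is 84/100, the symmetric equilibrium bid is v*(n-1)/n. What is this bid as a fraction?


Step 1: The symmetric BNE bidding function is b(v) = v * (n-1) / n
Step 2: Substitute v = 21/25 and n = 10
Step 3: b = 21/25 * 9/10
Step 4: b = 189/250

189/250


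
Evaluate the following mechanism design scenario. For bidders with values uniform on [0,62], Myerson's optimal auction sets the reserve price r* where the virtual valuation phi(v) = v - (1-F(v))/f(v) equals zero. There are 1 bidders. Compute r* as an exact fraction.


Step 1: For U[0,62], F(v) = v/62 and f(v) = 1/62
Step 2: phi(v) = v - (1 - v/62)/(1/62) = v - (62 - v) = 2v - 62
Step 3: Set phi(r*) = 0: 2r* - 62 = 0
Step 4: r* = 62/2 = 31 (the number of bidders n = 1 does not enter)

31


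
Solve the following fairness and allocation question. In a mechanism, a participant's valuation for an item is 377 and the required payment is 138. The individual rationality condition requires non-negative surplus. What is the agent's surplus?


Step 1: Surplus = value - payment = 377 - 138 = 239
Step 2: IR is satisfied (surplus >= 0)

239


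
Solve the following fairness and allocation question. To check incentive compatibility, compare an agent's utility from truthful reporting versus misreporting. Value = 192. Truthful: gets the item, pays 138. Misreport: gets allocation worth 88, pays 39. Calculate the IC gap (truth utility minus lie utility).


Step 1: U(truth) = value - payment = 192 - 138 = 54
Step 2: U(lie) = allocation - payment = 88 - 39 = 49
Step 3: IC gap = 54 - 49 = 5

5


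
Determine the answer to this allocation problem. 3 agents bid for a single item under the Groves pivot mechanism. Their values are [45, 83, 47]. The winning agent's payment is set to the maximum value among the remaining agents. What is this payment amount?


Step 1: The efficient winner is agent 1 with value 83
Step 2: Other agents' values: [45, 47]
Step 3: Pivot payment = max(others) = 47
Step 4: The winner pays 47

47


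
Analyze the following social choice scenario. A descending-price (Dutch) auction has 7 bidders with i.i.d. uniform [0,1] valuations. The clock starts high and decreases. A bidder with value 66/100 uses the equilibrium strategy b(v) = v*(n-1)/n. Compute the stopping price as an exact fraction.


Step 1: Dutch auctions are strategically equivalent to first-price auctions
Step 2: The equilibrium bid is b(v) = v*(n-1)/n
Step 3: b = 33/50 * 6/7
Step 4: b = 99/175

99/175


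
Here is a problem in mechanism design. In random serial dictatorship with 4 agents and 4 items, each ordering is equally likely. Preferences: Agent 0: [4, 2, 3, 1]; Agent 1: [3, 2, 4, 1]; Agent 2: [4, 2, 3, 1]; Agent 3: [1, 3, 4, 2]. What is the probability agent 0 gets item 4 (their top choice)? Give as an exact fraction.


Step 1: Agent 0 wants item 4
Step 2: There are 24 possible orderings of agents
Step 3: In 12 orderings, agent 0 gets item 4
Step 4: Probability = 12/24 = 1/2

1/2


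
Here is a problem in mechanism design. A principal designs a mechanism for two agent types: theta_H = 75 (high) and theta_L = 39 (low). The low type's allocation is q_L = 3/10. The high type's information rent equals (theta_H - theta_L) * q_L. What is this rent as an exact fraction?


Step 1: theta_H - theta_L = 75 - 39 = 36
Step 2: Information rent = (theta_H - theta_L) * q_L
Step 3: = 36 * 3/10
Step 4: = 54/5

54/5


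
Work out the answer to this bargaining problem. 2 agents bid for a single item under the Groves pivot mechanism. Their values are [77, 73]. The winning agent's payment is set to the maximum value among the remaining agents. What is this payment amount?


Step 1: The efficient winner is agent 0 with value 77
Step 2: Other agents' values: [73]
Step 3: Pivot payment = max(others) = 73
Step 4: The winner pays 73

73


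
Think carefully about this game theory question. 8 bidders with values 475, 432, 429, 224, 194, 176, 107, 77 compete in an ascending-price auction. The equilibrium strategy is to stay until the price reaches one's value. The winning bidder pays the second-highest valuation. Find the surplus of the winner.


Step 1: Identify the highest value: 475
Step 2: Identify the second-highest value: 432
Step 3: The final price = second-highest value = 432
Step 4: Surplus = 475 - 432 = 43

43


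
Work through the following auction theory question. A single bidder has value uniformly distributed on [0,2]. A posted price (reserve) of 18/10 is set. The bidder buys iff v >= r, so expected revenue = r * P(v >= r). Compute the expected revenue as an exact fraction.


Step 1: Posted price r = 9/5, value support [0,2]
Step 2: P(v >= r) = (2 - 9/5)/2 = 1/10
Step 3: Expected revenue = r * P(v >= r) = 9/5 * 1/10
Step 4: Revenue = 9/50

9/50


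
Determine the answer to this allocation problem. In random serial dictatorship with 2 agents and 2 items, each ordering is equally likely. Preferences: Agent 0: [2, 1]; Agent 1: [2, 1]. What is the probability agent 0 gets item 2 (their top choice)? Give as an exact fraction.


Step 1: Agent 0 wants item 2
Step 2: There are 2 possible orderings of agents
Step 3: In 1 orderings, agent 0 gets item 2
Step 4: Probability = 1/2

1/2


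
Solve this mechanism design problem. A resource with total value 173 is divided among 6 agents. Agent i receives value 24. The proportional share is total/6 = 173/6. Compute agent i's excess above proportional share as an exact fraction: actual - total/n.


Step 1: Proportional share = 173/6
Step 2: Agent's actual allocation = 24
Step 3: Excess = 24 - 173/6 = -29/6

-29/6


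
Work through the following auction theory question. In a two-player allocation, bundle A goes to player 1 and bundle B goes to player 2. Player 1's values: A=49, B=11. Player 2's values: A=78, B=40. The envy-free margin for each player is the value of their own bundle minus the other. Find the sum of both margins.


Step 1: Player 1's margin = v1(A) - v1(B) = 49 - 11 = 38
Step 2: Player 2's margin = v2(B) - v2(A) = 40 - 78 = -38
Step 3: Total margin = 38 + -38 = 0

0


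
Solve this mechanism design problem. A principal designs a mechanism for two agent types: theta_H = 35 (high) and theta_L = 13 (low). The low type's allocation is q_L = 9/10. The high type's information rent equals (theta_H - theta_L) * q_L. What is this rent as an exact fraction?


Step 1: theta_H - theta_L = 35 - 13 = 22
Step 2: Information rent = (theta_H - theta_L) * q_L
Step 3: = 22 * 9/10
Step 4: = 99/5

99/5


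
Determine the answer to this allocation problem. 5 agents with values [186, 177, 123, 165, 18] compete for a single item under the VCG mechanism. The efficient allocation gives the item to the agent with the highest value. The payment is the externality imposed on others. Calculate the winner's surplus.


Step 1: The winner is the agent with the highest value: agent 0 with value 186
Step 2: Values of other agents: [177, 123, 165, 18]
Step 3: VCG payment = max of others' values = 177
Step 4: Surplus = 186 - 177 = 9

9


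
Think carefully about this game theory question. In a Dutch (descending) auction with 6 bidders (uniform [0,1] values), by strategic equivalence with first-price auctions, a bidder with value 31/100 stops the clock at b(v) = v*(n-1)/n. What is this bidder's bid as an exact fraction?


Step 1: Dutch auctions are strategically equivalent to first-price auctions
Step 2: The equilibrium bid is b(v) = v*(n-1)/n
Step 3: b = 31/100 * 5/6
Step 4: b = 31/120

31/120


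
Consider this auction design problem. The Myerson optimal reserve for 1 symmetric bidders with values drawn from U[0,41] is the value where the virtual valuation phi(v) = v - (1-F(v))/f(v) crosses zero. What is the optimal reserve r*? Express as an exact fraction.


Step 1: For U[0,41], F(v) = v/41 and f(v) = 1/41
Step 2: phi(v) = v - (1 - v/41)/(1/41) = v - (41 - v) = 2v - 41
Step 3: Set phi(r*) = 0: 2r* - 41 = 0
Step 4: r* = 41/2 (the number of bidders n = 1 does not enter)

41/2


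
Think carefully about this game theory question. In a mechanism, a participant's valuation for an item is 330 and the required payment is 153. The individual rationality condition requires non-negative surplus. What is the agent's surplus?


Step 1: Surplus = value - payment = 330 - 153 = 177
Step 2: IR is satisfied (surplus >= 0)

177


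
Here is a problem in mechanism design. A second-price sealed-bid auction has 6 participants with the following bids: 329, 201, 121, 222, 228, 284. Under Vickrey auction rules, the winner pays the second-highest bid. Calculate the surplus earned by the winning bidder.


Step 1: Sort bids in descending order: 329, 284, 228, 222, 201, 121
Step 2: The winning bid is the highest: 329
Step 3: The payment equals the second-highest bid: 284
Step 4: Surplus = winner's bid - payment = 329 - 284 = 45

45


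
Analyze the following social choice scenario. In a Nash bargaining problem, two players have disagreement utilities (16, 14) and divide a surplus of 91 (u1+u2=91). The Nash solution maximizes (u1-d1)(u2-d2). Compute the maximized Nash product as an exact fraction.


Step 1: The Nash solution splits surplus symmetrically above the disagreement point
Step 2: u1 = (total + d1 - d2)/2 = (91 + 16 - 14)/2 = 93/2
Step 3: u2 = (total - d1 + d2)/2 = (91 - 16 + 14)/2 = 89/2
Step 4: Nash product = (93/2 - 16) * (89/2 - 14)
Step 5: = 61/2 * 61/2 = 3721/4

3721/4


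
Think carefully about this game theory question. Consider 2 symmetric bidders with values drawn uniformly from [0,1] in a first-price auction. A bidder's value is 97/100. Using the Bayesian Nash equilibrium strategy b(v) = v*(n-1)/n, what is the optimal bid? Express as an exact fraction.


Step 1: The symmetric BNE bidding function is b(v) = v * (n-1) / n
Step 2: Substitute v = 97/100 and n = 2
Step 3: b = 97/100 * 1/2
Step 4: b = 97/200

97/200


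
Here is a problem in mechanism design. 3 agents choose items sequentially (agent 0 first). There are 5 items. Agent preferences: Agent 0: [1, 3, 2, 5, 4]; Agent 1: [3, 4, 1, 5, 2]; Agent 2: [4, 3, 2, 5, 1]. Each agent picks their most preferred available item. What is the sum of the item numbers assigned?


Step 1: Agent 0 picks item 1
Step 2: Agent 1 picks item 3
Step 3: Agent 2 picks item 4
Step 4: Sum = 1 + 3 + 4 = 8

8


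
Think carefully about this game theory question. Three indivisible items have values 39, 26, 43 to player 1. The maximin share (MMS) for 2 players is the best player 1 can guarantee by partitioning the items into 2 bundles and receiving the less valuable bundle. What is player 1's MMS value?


Step 1: Item values = 39, 26, 43
Step 2: Enumerate all 2-bundle partitions and take the smaller bundle:
  Partition 1: {39} vs {26,43} -> bundles 39, 69; min = 39
  Partition 2: {26} vs {39,43} -> bundles 26, 82; min = 26
  Partition 3: {43} vs {39,26} -> bundles 43, 65; min = 43
Step 3: MMS = max(39, 26, 43) = 43

43


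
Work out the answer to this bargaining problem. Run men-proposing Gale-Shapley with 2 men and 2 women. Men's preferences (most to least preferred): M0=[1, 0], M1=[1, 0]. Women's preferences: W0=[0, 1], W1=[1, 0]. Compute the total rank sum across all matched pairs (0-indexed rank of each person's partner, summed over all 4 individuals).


Step 1: Run Gale-Shapley (men propose, women hold best offer):
  M0 proposes to W1; she accepts
  M1 proposes to W1; she switches from M0
  M0 proposes to W0; she accepts
Step 2: Final matching: W0-M0, W1-M1
Step 3: 0-indexed ranks (man's rank of his match, then woman's): 1 + 0 + 0 + 0
Step 4: Total rank sum = 1

1


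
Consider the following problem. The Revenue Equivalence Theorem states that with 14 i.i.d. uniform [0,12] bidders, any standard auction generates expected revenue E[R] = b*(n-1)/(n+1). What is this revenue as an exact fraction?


Step 1: By Revenue Equivalence, expected revenue = b*(n-1)/(n+1)
Step 2: Substituting n = 14, b = 12
Step 3: Revenue = 12*(14-1)/(14+1) = 12*13/15
Step 4: Revenue = 156/15 = 52/5

52/5


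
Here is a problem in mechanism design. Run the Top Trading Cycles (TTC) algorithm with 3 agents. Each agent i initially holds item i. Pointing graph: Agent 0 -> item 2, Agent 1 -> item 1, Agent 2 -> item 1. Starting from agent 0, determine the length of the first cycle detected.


Step 1: Trace the pointer graph from agent 0: 0 -> 2 -> 1 -> 1
Step 2: A cycle is detected when we revisit agent 1
Step 3: The cycle is: 1 -> 1
Step 4: Cycle length = 1

1


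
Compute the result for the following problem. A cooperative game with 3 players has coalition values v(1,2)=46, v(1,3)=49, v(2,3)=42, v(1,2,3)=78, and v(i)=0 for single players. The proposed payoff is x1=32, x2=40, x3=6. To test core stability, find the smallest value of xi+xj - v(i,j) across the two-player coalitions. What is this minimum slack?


Step 1: Slack for coalition (1,2): x1+x2 - v12 = 72 - 46 = 26
Step 2: Slack for coalition (1,3): x1+x3 - v13 = 38 - 49 = -11
Step 3: Slack for coalition (2,3): x2+x3 - v23 = 46 - 42 = 4
Step 4: Minimum slack = min(26, -11, 4) = -11, attained by (1,3); coalition (1,3) can block (slack < 0), so the allocation is not in the core

-11


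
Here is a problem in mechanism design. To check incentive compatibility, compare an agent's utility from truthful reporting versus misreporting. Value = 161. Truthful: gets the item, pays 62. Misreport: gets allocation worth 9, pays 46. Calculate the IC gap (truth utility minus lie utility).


Step 1: U(truth) = value - payment = 161 - 62 = 99
Step 2: U(lie) = allocation - payment = 9 - 46 = -37
Step 3: IC gap = 99 - (-37) = 136

136


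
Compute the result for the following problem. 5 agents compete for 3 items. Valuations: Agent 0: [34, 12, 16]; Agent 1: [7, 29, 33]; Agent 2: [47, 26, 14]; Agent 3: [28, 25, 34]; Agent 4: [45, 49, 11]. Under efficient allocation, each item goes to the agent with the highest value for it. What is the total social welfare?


Step 1: For each item, find the maximum value among all agents.
Step 2: Item 0 -> Agent 2 (value 47)
Step 3: Item 1 -> Agent 4 (value 49)
Step 4: Item 2 -> Agent 3 (value 34)
Step 5: Total welfare = 47 + 49 + 34 = 130

130


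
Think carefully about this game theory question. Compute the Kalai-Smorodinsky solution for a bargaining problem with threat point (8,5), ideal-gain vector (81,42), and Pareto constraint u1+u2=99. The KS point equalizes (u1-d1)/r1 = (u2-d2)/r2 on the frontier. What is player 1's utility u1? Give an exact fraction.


Step 1: At the KS point, (u1-d1)/r1 = (u2-d2)/r2 = t and u1+u2 = 99
Step 2: u1 = d1 + r1*t and u2 = d2 + r2*t, so (d1 + r1*t) + (d2 + r2*t) = 99
Step 3: t = (99 - 8 - 5)/(81 + 42) = 86/123
Step 4: u1 = d1 + r1*t = 8 + 81 * 86/123 = 2650/41
Step 5: (Check: u2 = d2 + r2*t = 1409/41; u1+u2 = 2650/41 + 1409/41 = 99, on the frontier.)

2650/41


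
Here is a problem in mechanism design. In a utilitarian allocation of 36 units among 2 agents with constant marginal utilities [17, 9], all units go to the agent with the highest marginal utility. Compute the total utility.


Step 1: The marginal utilities are [17, 9]
Step 2: The highest marginal utility is 17
Step 3: All 36 units go to that agent
Step 4: Total utility = 17 * 36 = 612

612


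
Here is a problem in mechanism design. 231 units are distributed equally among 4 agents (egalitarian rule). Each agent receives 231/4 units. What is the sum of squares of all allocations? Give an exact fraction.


Step 1: Each agent's share = 231/4
Step 2: Square of each share = (231/4)^2 = 53361/16
Step 3: Sum of squares = 4 * 53361/16 = 53361/4

53361/4


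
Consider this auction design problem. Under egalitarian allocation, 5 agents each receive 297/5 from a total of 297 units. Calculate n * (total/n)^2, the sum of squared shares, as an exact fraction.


Step 1: Each agent's share = 297/5
Step 2: Square of each share = (297/5)^2 = 88209/25
Step 3: Sum of squares = 5 * 88209/25 = 88209/5

88209/5


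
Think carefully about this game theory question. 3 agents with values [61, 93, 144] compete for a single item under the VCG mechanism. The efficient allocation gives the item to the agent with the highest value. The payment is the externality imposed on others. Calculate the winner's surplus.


Step 1: The winner is the agent with the highest value: agent 2 with value 144
Step 2: Values of other agents: [61, 93]
Step 3: VCG payment = max of others' values = 93
Step 4: Surplus = 144 - 93 = 51

51


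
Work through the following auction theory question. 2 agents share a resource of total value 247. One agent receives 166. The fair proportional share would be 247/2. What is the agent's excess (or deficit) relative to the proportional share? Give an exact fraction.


Step 1: Proportional share = 247/2
Step 2: Agent's actual allocation = 166
Step 3: Excess = 166 - 247/2 = 85/2

85/2


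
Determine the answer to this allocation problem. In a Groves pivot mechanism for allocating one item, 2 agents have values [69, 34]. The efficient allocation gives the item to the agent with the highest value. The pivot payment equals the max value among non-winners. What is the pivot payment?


Step 1: The efficient winner is agent 0 with value 69
Step 2: Other agents' values: [34]
Step 3: Pivot payment = max(others) = 34
Step 4: The winner pays 34

34


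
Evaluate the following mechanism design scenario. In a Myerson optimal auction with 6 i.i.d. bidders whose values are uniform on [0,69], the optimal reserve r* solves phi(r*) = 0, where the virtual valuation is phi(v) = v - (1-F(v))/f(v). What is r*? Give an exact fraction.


Step 1: For U[0,69], F(v) = v/69 and f(v) = 1/69
Step 2: phi(v) = v - (1 - v/69)/(1/69) = v - (69 - v) = 2v - 69
Step 3: Set phi(r*) = 0: 2r* - 69 = 0
Step 4: r* = 69/2 (the number of bidders n = 6 does not enter)

69/2


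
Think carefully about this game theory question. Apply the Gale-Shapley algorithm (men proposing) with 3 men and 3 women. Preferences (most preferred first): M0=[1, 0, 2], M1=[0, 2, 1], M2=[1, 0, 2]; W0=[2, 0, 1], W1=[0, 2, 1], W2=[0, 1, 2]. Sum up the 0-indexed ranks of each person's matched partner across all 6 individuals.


Step 1: Run Gale-Shapley (men propose, women hold best offer):
  M0 proposes to W1; she accepts
  M1 proposes to W0; she accepts
  M2 proposes to W1; rejected
  M2 proposes to W0; she switches from M1
  M1 proposes to W2; she accepts
Step 2: Final matching: W0-M2, W1-M0, W2-M1
Step 3: 0-indexed ranks (man's rank of his match, then woman's): 1 + 0 + 0 + 0 + 1 + 1
Step 4: Total rank sum = 3

3


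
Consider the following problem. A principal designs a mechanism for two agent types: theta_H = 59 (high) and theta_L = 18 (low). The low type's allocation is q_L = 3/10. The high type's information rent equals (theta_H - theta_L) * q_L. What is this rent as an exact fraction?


Step 1: theta_H - theta_L = 59 - 18 = 41
Step 2: Information rent = (theta_H - theta_L) * q_L
Step 3: = 41 * 3/10
Step 4: = 123/10

123/10


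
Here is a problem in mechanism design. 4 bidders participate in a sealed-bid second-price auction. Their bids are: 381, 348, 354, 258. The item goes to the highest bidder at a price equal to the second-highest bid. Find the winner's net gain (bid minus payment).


Step 1: Sort bids in descending order: 381, 354, 348, 258
Step 2: The winning bid is the highest: 381
Step 3: The payment equals the second-highest bid: 354
Step 4: Surplus = winner's bid - payment = 381 - 354 = 27

27


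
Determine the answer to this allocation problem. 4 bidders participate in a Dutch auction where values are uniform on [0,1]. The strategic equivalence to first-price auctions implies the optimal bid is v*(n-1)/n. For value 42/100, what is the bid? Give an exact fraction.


Step 1: Dutch auctions are strategically equivalent to first-price auctions
Step 2: The equilibrium bid is b(v) = v*(n-1)/n
Step 3: b = 21/50 * 3/4
Step 4: b = 63/200

63/200


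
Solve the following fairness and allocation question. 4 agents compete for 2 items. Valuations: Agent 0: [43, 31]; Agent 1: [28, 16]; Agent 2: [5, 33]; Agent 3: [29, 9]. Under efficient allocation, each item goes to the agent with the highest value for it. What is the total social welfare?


Step 1: For each item, find the maximum value among all agents.
Step 2: Item 0 -> Agent 0 (value 43)
Step 3: Item 1 -> Agent 2 (value 33)
Step 4: Total welfare = 43 + 33 = 76

76


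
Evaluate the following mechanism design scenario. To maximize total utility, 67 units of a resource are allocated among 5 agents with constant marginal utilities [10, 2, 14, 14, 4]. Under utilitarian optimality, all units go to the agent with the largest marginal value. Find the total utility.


Step 1: The marginal utilities are [10, 2, 14, 14, 4]
Step 2: The highest marginal utility is 14
Step 3: All 67 units go to that agent
Step 4: Total utility = 14 * 67 = 938

938


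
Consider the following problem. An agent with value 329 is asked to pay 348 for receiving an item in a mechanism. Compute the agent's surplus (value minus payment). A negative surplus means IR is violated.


Step 1: Surplus = value - payment = 329 - 348 = -19
Step 2: IR is violated (surplus < 0)

-19


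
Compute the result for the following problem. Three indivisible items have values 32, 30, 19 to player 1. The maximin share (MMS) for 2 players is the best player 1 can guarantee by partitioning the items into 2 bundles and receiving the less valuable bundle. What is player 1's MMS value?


Step 1: Item values = 32, 30, 19
Step 2: Enumerate all 2-bundle partitions and take the smaller bundle:
  Partition 1: {32} vs {30,19} -> bundles 32, 49; min = 32
  Partition 2: {30} vs {32,19} -> bundles 30, 51; min = 30
  Partition 3: {19} vs {32,30} -> bundles 19, 62; min = 19
Step 3: MMS = max(32, 30, 19) = 32

32


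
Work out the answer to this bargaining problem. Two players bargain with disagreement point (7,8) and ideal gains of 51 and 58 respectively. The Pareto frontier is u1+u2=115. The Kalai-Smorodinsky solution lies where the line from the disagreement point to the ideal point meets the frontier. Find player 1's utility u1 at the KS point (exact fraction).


Step 1: At the KS point, (u1-d1)/r1 = (u2-d2)/r2 = t and u1+u2 = 115
Step 2: u1 = d1 + r1*t and u2 = d2 + r2*t, so (d1 + r1*t) + (d2 + r2*t) = 115
Step 3: t = (115 - 7 - 8)/(51 + 58) = 100/109
Step 4: u1 = d1 + r1*t = 7 + 51 * 100/109 = 5863/109
Step 5: (Check: u2 = d2 + r2*t = 6672/109; u1+u2 = 5863/109 + 6672/109 = 115, on the frontier.)

5863/109


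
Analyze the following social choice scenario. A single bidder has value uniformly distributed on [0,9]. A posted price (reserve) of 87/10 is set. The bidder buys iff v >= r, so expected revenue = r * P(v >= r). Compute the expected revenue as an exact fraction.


Step 1: Posted price r = 87/10, value support [0,9]
Step 2: P(v >= r) = (9 - 87/10)/9 = 1/30
Step 3: Expected revenue = r * P(v >= r) = 87/10 * 1/30
Step 4: Revenue = 29/100

29/100


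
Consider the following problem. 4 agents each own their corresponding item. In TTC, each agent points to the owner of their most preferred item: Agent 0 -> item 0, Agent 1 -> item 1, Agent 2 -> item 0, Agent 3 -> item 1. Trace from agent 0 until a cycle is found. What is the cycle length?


Step 1: Trace the pointer graph from agent 0: 0 -> 0
Step 2: A cycle is detected when we revisit agent 0
Step 3: The cycle is: 0 -> 0
Step 4: Cycle length = 1

1


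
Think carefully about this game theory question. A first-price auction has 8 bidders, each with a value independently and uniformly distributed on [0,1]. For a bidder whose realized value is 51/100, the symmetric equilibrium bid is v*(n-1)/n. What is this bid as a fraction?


Step 1: The symmetric BNE bidding function is b(v) = v * (n-1) / n
Step 2: Substitute v = 51/100 and n = 8
Step 3: b = 51/100 * 7/8
Step 4: b = 357/800

357/800


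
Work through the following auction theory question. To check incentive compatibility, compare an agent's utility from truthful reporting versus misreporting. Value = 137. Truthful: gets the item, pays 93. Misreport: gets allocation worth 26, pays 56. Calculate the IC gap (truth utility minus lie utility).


Step 1: U(truth) = value - payment = 137 - 93 = 44
Step 2: U(lie) = allocation - payment = 26 - 56 = -30
Step 3: IC gap = 44 - (-30) = 74

74


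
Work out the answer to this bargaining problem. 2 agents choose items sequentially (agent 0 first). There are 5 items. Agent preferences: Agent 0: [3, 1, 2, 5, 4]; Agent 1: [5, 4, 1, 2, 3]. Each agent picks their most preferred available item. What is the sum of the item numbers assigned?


Step 1: Agent 0 picks item 3
Step 2: Agent 1 picks item 5
Step 3: Sum = 3 + 5 = 8

8


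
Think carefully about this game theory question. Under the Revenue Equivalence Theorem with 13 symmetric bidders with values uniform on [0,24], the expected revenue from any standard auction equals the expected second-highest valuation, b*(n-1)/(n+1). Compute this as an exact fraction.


Step 1: By Revenue Equivalence, expected revenue = b*(n-1)/(n+1)
Step 2: Substituting n = 13, b = 24
Step 3: Revenue = 24*(13-1)/(13+1) = 24*12/14
Step 4: Revenue = 288/14 = 144/7

144/7


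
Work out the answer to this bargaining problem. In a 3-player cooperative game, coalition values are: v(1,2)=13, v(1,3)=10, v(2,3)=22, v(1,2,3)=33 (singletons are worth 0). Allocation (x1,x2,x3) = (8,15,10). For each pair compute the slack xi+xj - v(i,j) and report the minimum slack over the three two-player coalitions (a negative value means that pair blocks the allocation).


Step 1: Slack for coalition (1,2): x1+x2 - v12 = 23 - 13 = 10
Step 2: Slack for coalition (1,3): x1+x3 - v13 = 18 - 10 = 8
Step 3: Slack for coalition (2,3): x2+x3 - v23 = 25 - 22 = 3
Step 4: Minimum slack = min(10, 8, 3) = 3, attained by (2,3); no pair can gain by deviating, so the allocation is in the core

3
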